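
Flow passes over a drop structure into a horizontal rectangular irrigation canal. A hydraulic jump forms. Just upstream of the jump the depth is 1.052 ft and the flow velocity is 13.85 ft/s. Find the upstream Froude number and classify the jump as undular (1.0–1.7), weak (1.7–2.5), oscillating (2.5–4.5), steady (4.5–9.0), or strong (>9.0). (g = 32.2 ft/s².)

Fr₁ = 2.380; weak jump

Fr₁ = V₁/√(g·y₁) = 13.85/√(32.2×1.052) = 2.380.
Fr₁ = 2.380 lies in the weak range.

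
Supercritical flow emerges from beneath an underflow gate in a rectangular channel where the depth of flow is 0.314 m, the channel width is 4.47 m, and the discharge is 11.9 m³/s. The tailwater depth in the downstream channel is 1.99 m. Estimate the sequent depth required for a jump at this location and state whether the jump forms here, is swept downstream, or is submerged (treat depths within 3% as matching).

y₂ = 1.99 m; the jump forms here

q = Q/b = 11.9/4.47 = 2.66 m²/s; V₁ = q/y₁ = 8.48 m/s. Fr₁ = V₁/√(g·y₁) = 4.83.
From the momentum equation for a rectangular channel, y₂/y₁ = ½[√(1 + 8Fr₁²) − 1] = ½[√187.7 − 1] = 6.35.
y₂ = 6.35 × 0.314 = 1.99 m.
Tailwater y_tw = 1.99 m: y_tw ≈ y₂, so the jump forms here.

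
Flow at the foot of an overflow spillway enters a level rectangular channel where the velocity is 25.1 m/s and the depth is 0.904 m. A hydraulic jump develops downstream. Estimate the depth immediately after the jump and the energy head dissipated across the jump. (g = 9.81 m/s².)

y₂ = 10.3 m; ΔE = 22.4 m

Fr₁ = V₁/√(g·y₁) = 25.1/√(9.81×0.904) = 8.43.
Conjugate-depth relation: y₂/y₁ = ½[√(1 + 8Fr₁²) − 1] = ½[√569.3 − 1] = 11.4.
y₂ = 11.4 × 0.904 = 10.3 m.
q = V₁·y₁ = 25.1 × 0.904 = 22.7 m²/s. V₂ = q/y₂ = 22.7/10.3 = 2.20 m/s. E₁ = y₁ + V₁²/2g = 33.0 m; E₂ = y₂ + V₂²/2g = 10.6 m. ΔE = E₁ − E₂ = 22.4 m.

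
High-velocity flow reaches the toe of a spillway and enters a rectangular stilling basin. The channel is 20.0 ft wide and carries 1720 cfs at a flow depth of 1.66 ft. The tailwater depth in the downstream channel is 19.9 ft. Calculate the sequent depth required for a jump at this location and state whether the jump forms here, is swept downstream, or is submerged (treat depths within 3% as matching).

y₂ = 15.8 ft; the jump is submerged

q = Q/b = 1720/20.0 = 86.0 ft²/s; V₁ = q/y₁ = 51.8 ft/s. Fr₁ = V₁/√(g·y₁) = 7.09.
Conjugate-depth relation: y₂/y₁ = ½[√(1 + 8Fr₁²) − 1] = ½[√402.7 − 1] = 9.53.
y₂ = 9.53 × 1.66 = 15.8 ft.
Tailwater y_tw = 19.9 ft: y_tw > y₂, so the jump is submerged.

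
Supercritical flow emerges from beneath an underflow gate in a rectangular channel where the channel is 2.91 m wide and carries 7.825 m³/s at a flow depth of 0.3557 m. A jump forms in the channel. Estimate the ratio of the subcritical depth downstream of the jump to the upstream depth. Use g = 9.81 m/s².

q = Q/b = 7.825/2.91 = 2.689 m²/s; V₁ = q/y₁ = 7.560 m/s. Fr₁ = V₁/√(g·y₁) = 4.047.
By Bélanger, y₂/y₁ = ½[√(1 + 8Fr₁²) − 1] = ½[√132.02 − 1] = 5.245.

y₂/y₁ = 5.245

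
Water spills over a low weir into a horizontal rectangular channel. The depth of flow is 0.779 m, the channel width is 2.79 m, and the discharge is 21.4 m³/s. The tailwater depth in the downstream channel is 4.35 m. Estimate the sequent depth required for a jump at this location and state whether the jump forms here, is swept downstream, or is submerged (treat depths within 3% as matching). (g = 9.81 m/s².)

q = Q/b = 21.4/2.79 = 7.67 m²/s; V₁ = q/y₁ = 9.85 m/s. Fr₁ = V₁/√(g·y₁) = 3.56.
Sequent-depth ratio: y₂/y₁ = ½[√(1 + 8Fr₁²) − 1] = ½[√102.5 − 1] = 4.56.
y₂ = 4.56 × 0.779 = 3.55 m.
Tailwater y_tw = 4.35 m: y_tw > y₂, so the jump is submerged.

y₂ = 3.55 m; the jump is submerged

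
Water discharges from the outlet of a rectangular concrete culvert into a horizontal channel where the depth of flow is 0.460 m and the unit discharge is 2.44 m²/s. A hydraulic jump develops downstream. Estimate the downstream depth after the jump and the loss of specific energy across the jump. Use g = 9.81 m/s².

y₂ = 1.41 m; ΔE = 0.331 m

V₁ = q/y₁ = 2.44/0.460 = 5.30 m/s. Fr₁ = V₁/√(g·y₁) = 5.30/√(9.81×0.460) = 2.50.
From the momentum equation for a rectangular channel, y₂/y₁ = ½[√(1 + 8Fr₁²) − 1] = ½[√50.88 − 1] = 3.07.
y₂ = 3.07 × 0.460 = 1.41 m.
Head loss: ΔE = (y₂ − y₁)³/(4y₁y₂) = (1.41 − 0.460)³/(4×0.460×1.41) = 0.859/2.60 = 0.331 m.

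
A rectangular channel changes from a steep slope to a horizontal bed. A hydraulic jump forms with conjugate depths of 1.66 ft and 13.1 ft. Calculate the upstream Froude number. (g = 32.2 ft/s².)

Fr₁ = 5.92

For a rectangular channel the momentum equation gives q² = ½·g·y₁·y₂·(y₁ + y₂) = ½×32.2×1.66×13.1×14.8 = 5168.
q = √5168 = 71.9 ft²/s.
V₁ = q/y₁ = 43.3 ft/s; Fr₁ = V₁/√(g·y₁) = 5.92.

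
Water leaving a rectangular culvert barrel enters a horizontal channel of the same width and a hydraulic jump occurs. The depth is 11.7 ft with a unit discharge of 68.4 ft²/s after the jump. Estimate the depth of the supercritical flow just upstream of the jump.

y₁ = 1.84 ft

V₂ = q/y₂ = 68.4/11.7 = 5.85 ft/s; Fr₂ = V₂/√(g·y₂) = 0.301.
The Bélanger relation is symmetric: y₁/y₂ = ½[√(1 + 8Fr₂²) − 1] = ½[√1.726 − 1] = 0.157.
y₁ = 0.157 × 11.7 = 1.84 ft.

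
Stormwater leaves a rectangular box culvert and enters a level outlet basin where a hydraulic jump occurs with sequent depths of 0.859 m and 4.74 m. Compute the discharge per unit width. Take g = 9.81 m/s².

For a rectangular channel the momentum equation gives q² = ½·g·y₁·y₂·(y₁ + y₂) = ½×9.81×0.859×4.74×5.60 = 112.
q = √112 = 10.6 m²/s.

q = 10.6 m²/s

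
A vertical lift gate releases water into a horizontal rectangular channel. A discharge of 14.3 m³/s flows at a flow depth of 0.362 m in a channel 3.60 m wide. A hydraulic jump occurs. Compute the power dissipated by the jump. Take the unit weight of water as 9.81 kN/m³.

P = 504 kW

q = Q/b = 14.3/3.60 = 3.97 m²/s; V₁ = q/y₁ = 11.0 m/s. Fr₁ = V₁/√(g·y₁) = 5.82.
Sequent-depth ratio: y₂/y₁ = ½[√(1 + 8Fr₁²) − 1] = ½[√272.2 − 1] = 7.75.
y₂ = 7.75 × 0.362 = 2.81 m.
V₂ = q/y₂ = 3.97/2.81 = 1.42 m/s. E₁ = y₁ + V₁²/2g = 6.50 m; E₂ = y₂ + V₂²/2g = 2.91 m. ΔE = E₁ − E₂ = 3.59 m.
P = γ·Q·ΔE = 9.81 × 14.3 × 3.59 = 504 kW.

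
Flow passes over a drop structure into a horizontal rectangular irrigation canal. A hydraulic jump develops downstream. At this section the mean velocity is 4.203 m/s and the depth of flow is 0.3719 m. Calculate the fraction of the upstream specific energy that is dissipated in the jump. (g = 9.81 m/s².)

ΔE/E₁ = 0.124 (12.4%)

Fr₁ = V₁/√(g·y₁) = 4.203/√(9.81×0.3719) = 2.200.
From the momentum equation for a rectangular channel, y₂/y₁ = ½[√(1 + 8Fr₁²) − 1] = ½[√39.736 − 1] = 2.652.
y₂ = 2.652 × 0.3719 = 0.9862 m.
E₁ = y₁ + V₁²/2g = 1.272 m. ΔE = (y₂ − y₁)³/(4y₁y₂) = 0.1580 m. ΔE/E₁ = 0.1580/1.272 = 0.124.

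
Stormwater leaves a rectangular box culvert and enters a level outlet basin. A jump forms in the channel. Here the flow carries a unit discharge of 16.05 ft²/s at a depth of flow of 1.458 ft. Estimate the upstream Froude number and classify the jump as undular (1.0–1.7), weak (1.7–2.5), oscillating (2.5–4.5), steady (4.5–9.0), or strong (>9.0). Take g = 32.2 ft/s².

Fr₁ = 1.607; undular jump

V₁ = q/y₁ = 16.05/1.458 = 11.01 ft/s. Fr₁ = V₁/√(g·y₁) = 11.01/√(32.2×1.458) = 1.607.
Fr₁ = 1.607 lies in the undular range.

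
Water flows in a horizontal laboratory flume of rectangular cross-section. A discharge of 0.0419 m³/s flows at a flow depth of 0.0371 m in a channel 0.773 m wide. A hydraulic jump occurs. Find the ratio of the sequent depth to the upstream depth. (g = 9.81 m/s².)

y₂/y₁ = 2.96

q = Q/b = 0.0419/0.773 = 0.0542 m²/s; V₁ = q/y₁ = 1.46 m/s. Fr₁ = V₁/√(g·y₁) = 2.42.
Conjugate-depth relation: y₂/y₁ = ½[√(1 + 8Fr₁²) − 1] = ½[√47.92 − 1] = 2.96.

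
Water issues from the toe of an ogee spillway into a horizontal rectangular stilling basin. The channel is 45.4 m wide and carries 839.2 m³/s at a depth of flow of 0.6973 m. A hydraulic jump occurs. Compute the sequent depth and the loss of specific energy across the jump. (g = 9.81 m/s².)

y₂ = 9.652 m; ΔE = 26.67 m

q = Q/b = 839.2/45.4 = 18.48 m²/s; V₁ = q/y₁ = 26.51 m/s. Fr₁ = V₁/√(g·y₁) = 10.14.
Conjugate-depth relation: y₂/y₁ = ½[√(1 + 8Fr₁²) − 1] = ½[√822.83 − 1] = 13.84.
y₂ = 13.84 × 0.6973 = 9.652 m.
Head loss: ΔE = (y₂ − y₁)³/(4y₁y₂) = (9.652 − 0.6973)³/(4×0.6973×9.652) = 718.1/26.92 = 26.67 m.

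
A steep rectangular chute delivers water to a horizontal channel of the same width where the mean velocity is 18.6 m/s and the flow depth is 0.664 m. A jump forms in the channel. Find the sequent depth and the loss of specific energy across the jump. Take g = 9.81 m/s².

y₂ = 6.52 m; ΔE = 11.6 m

Fr₁ = V₁/√(g·y₁) = 18.6/√(9.81×0.664) = 7.29.
Conjugate-depth relation: y₂/y₁ = ½[√(1 + 8Fr₁²) − 1] = ½[√425.9 − 1] = 9.82.
y₂ = 9.82 × 0.664 = 6.52 m.
Head loss: ΔE = (y₂ − y₁)³/(4y₁y₂) = (6.52 − 0.664)³/(4×0.664×6.52) = 201/17.3 = 11.6 m.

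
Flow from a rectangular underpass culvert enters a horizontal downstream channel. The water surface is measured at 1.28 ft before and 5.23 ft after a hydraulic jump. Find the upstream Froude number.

Fr₁ = 3.22

For a rectangular channel the momentum equation gives q² = ½·g·y₁·y₂·(y₁ + y₂) = ½×32.2×1.28×5.23×6.51 = 702.
q = √702 = 26.5 ft²/s.
V₁ = q/y₁ = 20.7 ft/s; Fr₁ = V₁/√(g·y₁) = 3.22.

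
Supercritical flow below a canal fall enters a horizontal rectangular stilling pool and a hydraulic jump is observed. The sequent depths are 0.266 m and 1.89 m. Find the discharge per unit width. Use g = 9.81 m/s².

For a rectangular channel the momentum equation gives q² = ½·g·y₁·y₂·(y₁ + y₂) = ½×9.81×0.266×1.89×2.16 = 5.32.
q = √5.32 = 2.31 m²/s.

q = 2.31 m²/s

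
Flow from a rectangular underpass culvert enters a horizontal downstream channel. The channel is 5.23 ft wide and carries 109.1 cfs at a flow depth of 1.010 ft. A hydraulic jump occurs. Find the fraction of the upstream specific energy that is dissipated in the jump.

q = Q/b = 109.1/5.23 = 20.86 ft²/s; V₁ = q/y₁ = 20.65 ft/s. Fr₁ = V₁/√(g·y₁) = 3.622.
Conjugate-depth relation: y₂/y₁ = ½[√(1 + 8Fr₁²) − 1] = ½[√105.93 − 1] = 4.646.
y₂ = 4.646 × 1.010 = 4.693 ft.
E₁ = y₁ + V₁²/2g = 7.634 ft. ΔE = (y₂ − y₁)³/(4y₁y₂) = 2.634 ft. ΔE/E₁ = 2.634/7.634 = 0.345.

ΔE/E₁ = 0.345 (34.5%)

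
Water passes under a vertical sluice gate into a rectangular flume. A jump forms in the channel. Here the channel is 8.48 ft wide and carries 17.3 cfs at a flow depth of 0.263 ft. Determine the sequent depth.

y₂ = 0.869 ft

q = Q/b = 17.3/8.48 = 2.04 ft²/s; V₁ = q/y₁ = 7.76 ft/s. Fr₁ = V₁/√(g·y₁) = 2.67.
Conjugate-depth relation: y₂/y₁ = ½[√(1 + 8Fr₁²) − 1] = ½[√57.84 − 1] = 3.30.
y₂ = 3.30 × 0.263 = 0.869 ft.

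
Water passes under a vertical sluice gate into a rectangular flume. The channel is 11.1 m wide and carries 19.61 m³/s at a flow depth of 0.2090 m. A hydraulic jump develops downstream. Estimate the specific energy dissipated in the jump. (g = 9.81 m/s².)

ΔE = 2.148 m

q = Q/b = 19.61/11.1 = 1.767 m²/s; V₁ = q/y₁ = 8.453 m/s. Fr₁ = V₁/√(g·y₁) = 5.903.
Conjugate-depth relation: y₂/y₁ = ½[√(1 + 8Fr₁²) − 1] = ½[√279.80 − 1] = 7.864.
y₂ = 7.864 × 0.2090 = 1.643 m.
V₂ = q/y₂ = 1.767/1.643 = 1.075 m/s. E₁ = y₁ + V₁²/2g = 3.851 m; E₂ = y₂ + V₂²/2g = 1.702 m. ΔE = E₁ − E₂ = 2.148 m.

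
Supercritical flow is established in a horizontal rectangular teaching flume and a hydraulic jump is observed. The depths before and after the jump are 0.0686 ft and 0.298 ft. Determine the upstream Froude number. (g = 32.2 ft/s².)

For a rectangular channel the momentum equation gives q² = ½·g·y₁·y₂·(y₁ + y₂) = ½×32.2×0.0686×0.298×0.367 = 0.121.
q = √0.121 = 0.347 ft²/s.
V₁ = q/y₁ = 5.06 ft/s; Fr₁ = V₁/√(g·y₁) = 3.41.

Fr₁ = 3.41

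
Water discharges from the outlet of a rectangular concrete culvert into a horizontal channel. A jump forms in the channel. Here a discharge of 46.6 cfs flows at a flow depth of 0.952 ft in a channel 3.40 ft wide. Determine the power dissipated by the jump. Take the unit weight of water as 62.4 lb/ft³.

P = 4.24 hp

q = Q/b = 46.6/3.40 = 13.7 ft²/s; V₁ = q/y₁ = 14.4 ft/s. Fr₁ = V₁/√(g·y₁) = 2.60.
From the momentum equation for a rectangular channel, y₂/y₁ = ½[√(1 + 8Fr₁²) − 1] = ½[√55.09 − 1] = 3.21.
y₂ = 3.21 × 0.952 = 3.06 ft.
V₂ = q/y₂ = 13.7/3.06 = 4.48 ft/s. E₁ = y₁ + V₁²/2g = 4.17 ft; E₂ = y₂ + V₂²/2g = 3.37 ft. ΔE = E₁ − E₂ = 0.801 ft.
P = γ·Q·ΔE/550 = 62.4 × 46.6 × 0.801 / 550 = 4.24 hp.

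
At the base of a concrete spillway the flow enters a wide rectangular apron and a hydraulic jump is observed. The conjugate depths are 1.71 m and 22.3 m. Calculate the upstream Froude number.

For a rectangular channel the momentum equation gives q² = ½·g·y₁·y₂·(y₁ + y₂) = ½×9.81×1.71×22.3×24.0 = 4491.
q = √4491 = 67.0 m²/s.
V₁ = q/y₁ = 39.2 m/s; Fr₁ = V₁/√(g·y₁) = 9.57.

Fr₁ = 9.57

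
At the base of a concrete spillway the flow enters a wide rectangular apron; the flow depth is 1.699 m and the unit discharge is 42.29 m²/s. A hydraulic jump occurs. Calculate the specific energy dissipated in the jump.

V₁ = q/y₁ = 42.29/1.699 = 24.89 m/s. Fr₁ = V₁/√(g·y₁) = 24.89/√(9.81×1.699) = 6.097.
From the momentum equation for a rectangular channel, y₂/y₁ = ½[√(1 + 8Fr₁²) − 1] = ½[√298.38 − 1] = 8.137.
y₂ = 8.137 × 1.699 = 13.82 m.
V₂ = q/y₂ = 42.29/13.82 = 3.059 m/s. E₁ = y₁ + V₁²/2g = 33.28 m; E₂ = y₂ + V₂²/2g = 14.30 m. ΔE = E₁ − E₂ = 18.98 m.

ΔE = 18.98 m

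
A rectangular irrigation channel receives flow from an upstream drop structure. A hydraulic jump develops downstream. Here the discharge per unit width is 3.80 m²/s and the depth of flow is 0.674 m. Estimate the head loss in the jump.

V₁ = q/y₁ = 3.80/0.674 = 5.64 m/s. Fr₁ = V₁/√(g·y₁) = 5.64/√(9.81×0.674) = 2.19.
From the momentum equation for a rectangular channel, y₂/y₁ = ½[√(1 + 8Fr₁²) − 1] = ½[√39.46 − 1] = 2.64.
y₂ = 2.64 × 0.674 = 1.78 m.
V₂ = q/y₂ = 3.80/1.78 = 2.13 m/s. E₁ = y₁ + V₁²/2g = 2.29 m; E₂ = y₂ + V₂²/2g = 2.01 m. ΔE = E₁ − E₂ = 0.282 m.

ΔE = 0.282 m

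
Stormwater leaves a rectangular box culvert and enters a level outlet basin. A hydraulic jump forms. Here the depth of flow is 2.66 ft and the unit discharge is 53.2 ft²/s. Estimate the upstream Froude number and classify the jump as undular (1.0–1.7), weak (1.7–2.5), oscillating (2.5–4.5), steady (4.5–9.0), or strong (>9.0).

Fr₁ = 2.16; weak jump

V₁ = q/y₁ = 53.2/2.66 = 20.0 ft/s. Fr₁ = V₁/√(g·y₁) = 20.0/√(32.2×2.66) = 2.16.
Fr₁ = 2.16 lies in the weak range.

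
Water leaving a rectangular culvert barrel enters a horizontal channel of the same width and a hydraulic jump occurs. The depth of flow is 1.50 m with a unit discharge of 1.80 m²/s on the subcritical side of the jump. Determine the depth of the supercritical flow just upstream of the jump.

y₁ = 0.251 m

V₂ = q/y₂ = 1.80/1.50 = 1.20 m/s; Fr₂ = V₂/√(g·y₂) = 0.313.
Since the conjugate-depth ratio holds either way, y₁/y₂ = ½[√(1 + 8Fr₂²) − 1] = ½[√1.783 − 1] = 0.168.
y₁ = 0.168 × 1.50 = 0.251 m.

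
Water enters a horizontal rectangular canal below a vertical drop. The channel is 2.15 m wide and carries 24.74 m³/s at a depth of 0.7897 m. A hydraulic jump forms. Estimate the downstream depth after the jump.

q = Q/b = 24.74/2.15 = 11.51 m²/s; V₁ = q/y₁ = 14.57 m/s. Fr₁ = V₁/√(g·y₁) = 5.235.
Conjugate-depth relation: y₂/y₁ = ½[√(1 + 8Fr₁²) − 1] = ½[√220.26 − 1] = 6.921.
y₂ = 6.921 × 0.7897 = 5.465 m.

y₂ = 5.465 m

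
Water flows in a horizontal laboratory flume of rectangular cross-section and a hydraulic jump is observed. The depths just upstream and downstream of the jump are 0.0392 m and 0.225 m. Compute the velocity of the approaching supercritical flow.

V₁ = 2.73 m/s

For a rectangular channel the momentum equation gives q² = ½·g·y₁·y₂·(y₁ + y₂) = ½×9.81×0.0392×0.225×0.264 = 0.0114.
q = √0.0114 = 0.107 m²/s.
V₁ = q/y₁ = 0.107/0.0392 = 2.73 m/s.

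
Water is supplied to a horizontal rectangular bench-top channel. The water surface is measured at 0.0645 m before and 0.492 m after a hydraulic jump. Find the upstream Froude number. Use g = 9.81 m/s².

For a rectangular channel the momentum equation gives q² = ½·g·y₁·y₂·(y₁ + y₂) = ½×9.81×0.0645×0.492×0.556 = 0.0866.
q = √0.0866 = 0.294 m²/s.
V₁ = q/y₁ = 4.56 m/s; Fr₁ = V₁/√(g·y₁) = 5.74.

Fr₁ = 5.74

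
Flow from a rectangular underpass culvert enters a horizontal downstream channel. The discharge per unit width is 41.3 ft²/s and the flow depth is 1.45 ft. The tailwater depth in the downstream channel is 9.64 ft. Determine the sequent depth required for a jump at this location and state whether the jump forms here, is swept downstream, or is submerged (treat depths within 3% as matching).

V₁ = q/y₁ = 41.3/1.45 = 28.5 ft/s. Fr₁ = V₁/√(g·y₁) = 28.5/√(32.2×1.45) = 4.17.
By Bélanger, y₂/y₁ = ½[√(1 + 8Fr₁²) − 1] = ½[√140.0 − 1] = 5.42.
y₂ = 5.42 × 1.45 = 7.85 ft.
Tailwater y_tw = 9.64 ft: y_tw > y₂, so the jump is submerged.

y₂ = 7.85 ft; the jump is submerged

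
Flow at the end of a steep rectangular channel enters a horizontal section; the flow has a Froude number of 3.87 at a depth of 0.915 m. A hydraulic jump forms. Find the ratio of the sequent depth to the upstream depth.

Fr₁ = 3.87 (given).
Bélanger equation: y₂/y₁ = ½[√(1 + 8Fr₁²) − 1] = ½[√120.8 − 1] = 5.00.

y₂/y₁ = 5.00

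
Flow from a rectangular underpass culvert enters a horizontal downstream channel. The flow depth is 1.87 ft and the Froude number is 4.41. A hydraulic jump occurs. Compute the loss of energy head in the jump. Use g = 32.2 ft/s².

ΔE = 8.74 ft

Fr₁ = 4.41 (given).
Bélanger equation: y₂/y₁ = ½[√(1 + 8Fr₁²) − 1] = ½[√156.6 − 1] = 5.76.
y₂ = 5.76 × 1.87 = 10.8 ft.
Head loss: ΔE = (y₂ − y₁)³/(4y₁y₂) = (10.8 − 1.87)³/(4×1.87×10.8) = 704/80.5 = 8.74 ft.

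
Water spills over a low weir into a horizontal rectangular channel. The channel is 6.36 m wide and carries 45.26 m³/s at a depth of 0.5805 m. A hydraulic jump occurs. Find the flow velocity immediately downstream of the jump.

V₂ = 1.808 m/s

q = Q/b = 45.26/6.36 = 7.116 m²/s; V₁ = q/y₁ = 12.26 m/s. Fr₁ = V₁/√(g·y₁) = 5.137.
From the momentum equation for a rectangular channel, y₂/y₁ = ½[√(1 + 8Fr₁²) − 1] = ½[√212.12 − 1] = 6.782.
y₂ = 6.782 × 0.5805 = 3.937 m.
V₂ = q/y₂ = 7.116/3.937 = 1.808 m/s.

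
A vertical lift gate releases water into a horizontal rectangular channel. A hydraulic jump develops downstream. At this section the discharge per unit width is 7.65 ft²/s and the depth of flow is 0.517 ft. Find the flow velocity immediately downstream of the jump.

V₂ = 3.18 ft/s

V₁ = q/y₁ = 7.65/0.517 = 14.8 ft/s. Fr₁ = V₁/√(g·y₁) = 14.8/√(32.2×0.517) = 3.63.
By Bélanger, y₂/y₁ = ½[√(1 + 8Fr₁²) − 1] = ½[√106.2 − 1] = 4.65.
y₂ = 4.65 × 0.517 = 2.41 ft.
V₂ = q/y₂ = 7.65/2.41 = 3.18 ft/s.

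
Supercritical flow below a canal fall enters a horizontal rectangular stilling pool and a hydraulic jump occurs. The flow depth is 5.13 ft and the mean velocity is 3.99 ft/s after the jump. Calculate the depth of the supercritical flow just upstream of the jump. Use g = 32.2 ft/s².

y₁ = 0.848 ft

Fr₂ = V₂/√(g·y₂) = 3.99/√(32.2×5.13) = 0.310.
Applying the sequent-depth relation in reverse, y₁/y₂ = ½[√(1 + 8Fr₂²) − 1] = ½[√1.771 − 1] = 0.165.
y₁ = 0.165 × 5.13 = 0.848 ft.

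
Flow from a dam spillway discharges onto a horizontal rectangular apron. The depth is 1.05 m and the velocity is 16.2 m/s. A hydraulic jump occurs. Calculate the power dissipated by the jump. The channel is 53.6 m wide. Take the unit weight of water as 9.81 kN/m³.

Fr₁ = V₁/√(g·y₁) = 16.2/√(9.81×1.05) = 5.05.
Conjugate-depth relation: y₂/y₁ = ½[√(1 + 8Fr₁²) − 1] = ½[√204.8 − 1] = 6.66.
y₂ = 6.66 × 1.05 = 6.99 m.
q = V₁·y₁ = 16.2 × 1.05 = 17.0 m²/s. V₂ = q/y₂ = 17.0/6.99 = 2.43 m/s. E₁ = y₁ + V₁²/2g = 14.4 m; E₂ = y₂ + V₂²/2g = 7.29 m. ΔE = E₁ − E₂ = 7.14 m.
Q = q·b = 17.0 × 53.6 = 912 m³/s. P = γ·Q·ΔE = 9.81 × 912 × 7.14 = 63821 kW.

P = 63821 kW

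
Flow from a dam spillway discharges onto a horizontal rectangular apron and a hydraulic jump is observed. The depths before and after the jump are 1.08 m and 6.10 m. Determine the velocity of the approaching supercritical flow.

V₁ = 14.1 m/s

For a rectangular channel the momentum equation gives q² = ½·g·y₁·y₂·(y₁ + y₂) = ½×9.81×1.08×6.10×7.18 = 232.
q = √232 = 15.2 m²/s.
V₁ = q/y₁ = 15.2/1.08 = 14.1 m/s.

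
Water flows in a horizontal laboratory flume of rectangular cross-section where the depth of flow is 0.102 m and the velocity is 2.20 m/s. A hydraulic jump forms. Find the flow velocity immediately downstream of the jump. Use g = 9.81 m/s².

V₂ = 0.830 m/s

Fr₁ = V₁/√(g·y₁) = 2.20/√(9.81×0.102) = 2.20.
Bélanger equation: y₂/y₁ = ½[√(1 + 8Fr₁²) − 1] = ½[√39.70 − 1] = 2.65.
y₂ = 2.65 × 0.102 = 0.270 m.
q = V₁·y₁ = 2.20 × 0.102 = 0.224 m²/s.
V₂ = q/y₂ = 0.224/0.270 = 0.830 m/s.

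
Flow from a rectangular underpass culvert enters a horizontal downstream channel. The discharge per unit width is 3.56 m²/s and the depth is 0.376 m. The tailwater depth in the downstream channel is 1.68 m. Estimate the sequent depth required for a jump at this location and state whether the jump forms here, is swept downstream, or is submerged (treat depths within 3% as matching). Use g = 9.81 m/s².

y₂ = 2.44 m; the jump is swept downstream

V₁ = q/y₁ = 3.56/0.376 = 9.47 m/s. Fr₁ = V₁/√(g·y₁) = 9.47/√(9.81×0.376) = 4.93.
By Bélanger, y₂/y₁ = ½[√(1 + 8Fr₁²) − 1] = ½[√195.4 − 1] = 6.49.
y₂ = 6.49 × 0.376 = 2.44 m.
Tailwater y_tw = 1.68 m: y_tw < y₂, so the jump is swept downstream.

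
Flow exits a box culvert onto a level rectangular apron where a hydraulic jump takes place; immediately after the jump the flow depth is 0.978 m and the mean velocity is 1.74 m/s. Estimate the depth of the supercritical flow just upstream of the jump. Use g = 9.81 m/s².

y₁ = 0.429 m

Fr₂ = V₂/√(g·y₂) = 1.74/√(9.81×0.978) = 0.562.
From the momentum equation (using Fr₂), y₁/y₂ = ½[√(1 + 8Fr₂²) − 1] = ½[√3.525 − 1] = 0.439.
y₁ = 0.439 × 0.978 = 0.429 m.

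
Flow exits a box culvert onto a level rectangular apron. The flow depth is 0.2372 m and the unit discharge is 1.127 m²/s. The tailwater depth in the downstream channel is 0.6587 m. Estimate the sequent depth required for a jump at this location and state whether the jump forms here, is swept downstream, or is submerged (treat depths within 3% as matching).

V₁ = q/y₁ = 1.127/0.2372 = 4.751 m/s. Fr₁ = V₁/√(g·y₁) = 4.751/√(9.81×0.2372) = 3.115.
Sequent-depth ratio: y₂/y₁ = ½[√(1 + 8Fr₁²) − 1] = ½[√78.611 − 1] = 3.933.
y₂ = 3.933 × 0.2372 = 0.9329 m.
Tailwater y_tw = 0.6587 m: y_tw < y₂, so the jump is swept downstream.

y₂ = 0.9329 m; the jump is swept downstream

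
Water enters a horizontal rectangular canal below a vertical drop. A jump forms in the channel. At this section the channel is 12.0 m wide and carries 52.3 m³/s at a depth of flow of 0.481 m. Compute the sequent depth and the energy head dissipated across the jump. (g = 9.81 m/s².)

q = Q/b = 52.3/12.0 = 4.36 m²/s; V₁ = q/y₁ = 9.06 m/s. Fr₁ = V₁/√(g·y₁) = 4.17.
By Bélanger, y₂/y₁ = ½[√(1 + 8Fr₁²) − 1] = ½[√140.2 − 1] = 5.42.
y₂ = 5.42 × 0.481 = 2.61 m.
Head loss: ΔE = (y₂ − y₁)³/(4y₁y₂) = (2.61 − 0.481)³/(4×0.481×2.61) = 9.61/5.02 = 1.92 m.

y₂ = 2.61 m; ΔE = 1.92 m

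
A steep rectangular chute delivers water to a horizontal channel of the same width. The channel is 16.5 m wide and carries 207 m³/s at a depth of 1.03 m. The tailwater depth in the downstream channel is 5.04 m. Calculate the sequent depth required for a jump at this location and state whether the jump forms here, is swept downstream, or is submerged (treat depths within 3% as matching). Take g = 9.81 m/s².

y₂ = 5.09 m; the jump forms here

q = Q/b = 207/16.5 = 12.5 m²/s; V₁ = q/y₁ = 12.2 m/s. Fr₁ = V₁/√(g·y₁) = 3.83.
Bélanger equation: y₂/y₁ = ½[√(1 + 8Fr₁²) − 1] = ½[√118.5 − 1] = 4.94.
y₂ = 4.94 × 1.03 = 5.09 m.
Tailwater y_tw = 5.04 m: y_tw ≈ y₂, so the jump forms here.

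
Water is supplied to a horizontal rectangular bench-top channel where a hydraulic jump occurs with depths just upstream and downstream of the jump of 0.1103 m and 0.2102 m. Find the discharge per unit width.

q = 0.1909 m²/s

For a rectangular channel the momentum equation gives q² = ½·g·y₁·y₂·(y₁ + y₂) = ½×9.81×0.1103×0.2102×0.3205 = 0.03645.
q = √0.03645 = 0.1909 m²/s.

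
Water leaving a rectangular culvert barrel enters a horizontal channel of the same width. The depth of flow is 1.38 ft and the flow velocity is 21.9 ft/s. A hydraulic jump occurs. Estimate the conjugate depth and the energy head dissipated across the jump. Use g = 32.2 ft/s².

Fr₁ = V₁/√(g·y₁) = 21.9/√(32.2×1.38) = 3.29.
From the momentum equation for a rectangular channel, y₂/y₁ = ½[√(1 + 8Fr₁²) − 1] = ½[√87.35 − 1] = 4.17.
y₂ = 4.17 × 1.38 = 5.76 ft.
q = V₁·y₁ = 21.9 × 1.38 = 30.2 ft²/s. V₂ = q/y₂ = 30.2/5.76 = 5.25 ft/s. E₁ = y₁ + V₁²/2g = 8.83 ft; E₂ = y₂ + V₂²/2g = 6.19 ft. ΔE = E₁ − E₂ = 2.64 ft.

y₂ = 5.76 ft; ΔE = 2.64 ft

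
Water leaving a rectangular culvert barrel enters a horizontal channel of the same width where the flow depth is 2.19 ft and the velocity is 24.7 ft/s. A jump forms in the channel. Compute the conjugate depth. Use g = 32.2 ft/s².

y₂ = 8.08 ft

Fr₁ = V₁/√(g·y₁) = 24.7/√(32.2×2.19) = 2.94.
Sequent-depth ratio: y₂/y₁ = ½[√(1 + 8Fr₁²) − 1] = ½[√70.21 − 1] = 3.69.
y₂ = 3.69 × 2.19 = 8.08 ft.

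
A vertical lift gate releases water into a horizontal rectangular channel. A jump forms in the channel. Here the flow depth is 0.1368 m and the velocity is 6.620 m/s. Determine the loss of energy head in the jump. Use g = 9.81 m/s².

ΔE = 1.292 m

Fr₁ = V₁/√(g·y₁) = 6.620/√(9.81×0.1368) = 5.715.
Sequent-depth ratio: y₂/y₁ = ½[√(1 + 8Fr₁²) − 1] = ½[√262.25 − 1] = 7.597.
y₂ = 7.597 × 0.1368 = 1.039 m.
Head loss: ΔE = (y₂ − y₁)³/(4y₁y₂) = (1.039 − 0.1368)³/(4×0.1368×1.039) = 0.7350/0.5687 = 1.292 m.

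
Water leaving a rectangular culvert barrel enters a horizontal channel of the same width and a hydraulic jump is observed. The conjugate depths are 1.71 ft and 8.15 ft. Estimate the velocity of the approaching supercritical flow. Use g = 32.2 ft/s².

For a rectangular channel the momentum equation gives q² = ½·g·y₁·y₂·(y₁ + y₂) = ½×32.2×1.71×8.15×9.86 = 2212.
q = √2212 = 47.0 ft²/s.
V₁ = q/y₁ = 47.0/1.71 = 27.5 ft/s.

V₁ = 27.5 ft/s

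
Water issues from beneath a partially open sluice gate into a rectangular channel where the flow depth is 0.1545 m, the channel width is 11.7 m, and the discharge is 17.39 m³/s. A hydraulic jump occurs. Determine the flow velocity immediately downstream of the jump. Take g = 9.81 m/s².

V₂ = 0.9108 m/s

q = Q/b = 17.39/11.7 = 1.486 m²/s; V₁ = q/y₁ = 9.620 m/s. Fr₁ = V₁/√(g·y₁) = 7.814.
By Bélanger, y₂/y₁ = ½[√(1 + 8Fr₁²) − 1] = ½[√489.50 − 1] = 10.56.
y₂ = 10.56 × 0.1545 = 1.632 m.
V₂ = q/y₂ = 1.486/1.632 = 0.9108 m/s.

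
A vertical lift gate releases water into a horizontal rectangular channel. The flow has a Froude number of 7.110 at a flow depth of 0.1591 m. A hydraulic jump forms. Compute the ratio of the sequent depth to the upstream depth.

Fr₁ = 7.110 (given).
By Bélanger, y₂/y₁ = ½[√(1 + 8Fr₁²) − 1] = ½[√405.42 − 1] = 9.567.

y₂/y₁ = 9.567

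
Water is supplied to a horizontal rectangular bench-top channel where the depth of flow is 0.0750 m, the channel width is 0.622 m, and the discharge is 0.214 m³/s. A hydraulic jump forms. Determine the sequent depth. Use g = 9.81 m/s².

q = Q/b = 0.214/0.622 = 0.344 m²/s; V₁ = q/y₁ = 4.59 m/s. Fr₁ = V₁/√(g·y₁) = 5.35.
Bélanger equation: y₂/y₁ = ½[√(1 + 8Fr₁²) − 1] = ½[√229.8 − 1] = 7.08.
y₂ = 7.08 × 0.0750 = 0.531 m.

y₂ = 0.531 m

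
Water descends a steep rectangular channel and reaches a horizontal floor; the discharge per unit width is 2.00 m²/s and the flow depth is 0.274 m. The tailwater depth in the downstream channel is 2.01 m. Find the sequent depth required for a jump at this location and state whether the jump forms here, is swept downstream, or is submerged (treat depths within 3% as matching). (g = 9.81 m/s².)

y₂ = 1.59 m; the jump is submerged

V₁ = q/y₁ = 2.00/0.274 = 7.30 m/s. Fr₁ = V₁/√(g·y₁) = 7.30/√(9.81×0.274) = 4.45.
By Bélanger, y₂/y₁ = ½[√(1 + 8Fr₁²) − 1] = ½[√159.6 − 1] = 5.82.
y₂ = 5.82 × 0.274 = 1.59 m.
Tailwater y_tw = 2.01 m: y_tw > y₂, so the jump is submerged.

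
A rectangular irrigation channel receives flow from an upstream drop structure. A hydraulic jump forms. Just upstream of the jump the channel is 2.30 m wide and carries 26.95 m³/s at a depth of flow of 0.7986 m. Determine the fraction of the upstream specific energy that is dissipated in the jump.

ΔE/E₁ = 0.510 (51.0%)

q = Q/b = 26.95/2.30 = 11.72 m²/s; V₁ = q/y₁ = 14.67 m/s. Fr₁ = V₁/√(g·y₁) = 5.242.
Conjugate-depth relation: y₂/y₁ = ½[√(1 + 8Fr₁²) − 1] = ½[√220.83 − 1] = 6.930.
y₂ = 6.930 × 0.7986 = 5.534 m.
E₁ = y₁ + V₁²/2g = 11.77 m. ΔE = (y₂ − y₁)³/(4y₁y₂) = 6.008 m. ΔE/E₁ = 6.008/11.77 = 0.510.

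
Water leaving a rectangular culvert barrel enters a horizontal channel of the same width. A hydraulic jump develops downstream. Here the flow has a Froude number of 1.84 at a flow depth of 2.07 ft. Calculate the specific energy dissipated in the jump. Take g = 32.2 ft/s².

ΔE = 0.366 ft

Fr₁ = 1.84 (given).
From the momentum equation for a rectangular channel, y₂/y₁ = ½[√(1 + 8Fr₁²) − 1] = ½[√28.08 − 1] = 2.15.
y₂ = 2.15 × 2.07 = 4.45 ft.
V₁ = Fr₁·√(g·y₁) = 1.84×√(32.2×2.07) = 15.0 ft/s; q = V₁·y₁ = 31.1 ft²/s. V₂ = q/y₂ = 31.1/4.45 = 6.99 ft/s. E₁ = y₁ + V₁²/2g = 5.57 ft; E₂ = y₂ + V₂²/2g = 5.21 ft. ΔE = E₁ − E₂ = 0.366 ft.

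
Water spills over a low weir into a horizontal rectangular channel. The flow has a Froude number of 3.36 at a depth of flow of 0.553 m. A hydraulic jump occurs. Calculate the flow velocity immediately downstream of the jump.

V₂ = 1.83 m/s

Fr₁ = 3.36 (given).
By Bélanger, y₂/y₁ = ½[√(1 + 8Fr₁²) − 1] = ½[√91.32 − 1] = 4.28.
y₂ = 4.28 × 0.553 = 2.37 m.
V₁ = Fr₁·√(g·y₁) = 3.36×√(9.81×0.553) = 7.83 m/s; q = V₁·y₁ = 4.33 m²/s.
V₂ = q/y₂ = 4.33/2.37 = 1.83 m/s.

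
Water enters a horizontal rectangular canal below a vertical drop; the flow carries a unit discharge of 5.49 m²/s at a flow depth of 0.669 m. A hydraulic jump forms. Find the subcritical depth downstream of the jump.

y₂ = 2.71 m

V₁ = q/y₁ = 5.49/0.669 = 8.21 m/s. Fr₁ = V₁/√(g·y₁) = 8.21/√(9.81×0.669) = 3.20.
By Bélanger, y₂/y₁ = ½[√(1 + 8Fr₁²) − 1] = ½[√83.09 − 1] = 4.06.
y₂ = 4.06 × 0.669 = 2.71 m.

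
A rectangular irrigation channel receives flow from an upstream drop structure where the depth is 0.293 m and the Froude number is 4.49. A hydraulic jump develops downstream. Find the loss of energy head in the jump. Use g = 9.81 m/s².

ΔE = 1.44 m

Fr₁ = 4.49 (given).
Bélanger equation: y₂/y₁ = ½[√(1 + 8Fr₁²) − 1] = ½[√162.3 − 1] = 5.87.
y₂ = 5.87 × 0.293 = 1.72 m.
Head loss: ΔE = (y₂ − y₁)³/(4y₁y₂) = (1.72 − 0.293)³/(4×0.293×1.72) = 2.90/2.02 = 1.44 m.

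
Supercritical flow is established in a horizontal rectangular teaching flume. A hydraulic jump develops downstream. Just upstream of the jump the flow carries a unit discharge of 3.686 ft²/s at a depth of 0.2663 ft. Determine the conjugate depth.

V₁ = q/y₁ = 3.686/0.2663 = 13.84 ft/s. Fr₁ = V₁/√(g·y₁) = 13.84/√(32.2×0.2663) = 4.727.
By Bélanger, y₂/y₁ = ½[√(1 + 8Fr₁²) − 1] = ½[√179.74 − 1] = 6.203.
y₂ = 6.203 × 0.2663 = 1.652 ft.

y₂ = 1.652 ft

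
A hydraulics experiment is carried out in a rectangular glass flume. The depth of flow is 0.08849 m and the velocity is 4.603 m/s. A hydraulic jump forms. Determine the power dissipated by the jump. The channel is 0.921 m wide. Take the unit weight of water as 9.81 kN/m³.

P = 2.088 kW

Fr₁ = V₁/√(g·y₁) = 4.603/√(9.81×0.08849) = 4.940.
From the momentum equation for a rectangular channel, y₂/y₁ = ½[√(1 + 8Fr₁²) − 1] = ½[√196.26 − 1] = 6.505.
y₂ = 6.505 × 0.08849 = 0.5756 m.
q = V₁·y₁ = 4.603 × 0.08849 = 0.4073 m²/s. V₂ = q/y₂ = 0.4073/0.5756 = 0.7077 m/s. E₁ = y₁ + V₁²/2g = 1.168 m; E₂ = y₂ + V₂²/2g = 0.6011 m. ΔE = E₁ − E₂ = 0.5673 m.
Q = q·b = 0.4073 × 0.921 = 0.3751 m³/s. P = γ·Q·ΔE = 9.81 × 0.3751 × 0.5673 = 2.088 kW.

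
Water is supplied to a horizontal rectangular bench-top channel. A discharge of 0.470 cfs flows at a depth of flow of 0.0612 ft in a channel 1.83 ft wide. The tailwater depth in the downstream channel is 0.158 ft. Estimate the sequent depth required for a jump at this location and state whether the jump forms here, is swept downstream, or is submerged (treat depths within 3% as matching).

q = Q/b = 0.470/1.83 = 0.257 ft²/s; V₁ = q/y₁ = 4.20 ft/s. Fr₁ = V₁/√(g·y₁) = 2.99.
Sequent-depth ratio: y₂/y₁ = ½[√(1 + 8Fr₁²) − 1] = ½[√72.49 − 1] = 3.76.
y₂ = 3.76 × 0.0612 = 0.230 ft.
Tailwater y_tw = 0.158 ft: y_tw < y₂, so the jump is swept downstream.

y₂ = 0.230 ft; the jump is swept downstream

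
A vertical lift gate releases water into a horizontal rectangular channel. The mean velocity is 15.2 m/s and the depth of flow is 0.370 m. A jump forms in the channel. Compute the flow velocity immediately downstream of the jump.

V₂ = 1.41 m/s

Fr₁ = V₁/√(g·y₁) = 15.2/√(9.81×0.370) = 7.98.
From the momentum equation for a rectangular channel, y₂/y₁ = ½[√(1 + 8Fr₁²) − 1] = ½[√510.2 − 1] = 10.8.
y₂ = 10.8 × 0.370 = 3.99 m.
q = V₁·y₁ = 15.2 × 0.370 = 5.62 m²/s.
V₂ = q/y₂ = 5.62/3.99 = 1.41 m/s.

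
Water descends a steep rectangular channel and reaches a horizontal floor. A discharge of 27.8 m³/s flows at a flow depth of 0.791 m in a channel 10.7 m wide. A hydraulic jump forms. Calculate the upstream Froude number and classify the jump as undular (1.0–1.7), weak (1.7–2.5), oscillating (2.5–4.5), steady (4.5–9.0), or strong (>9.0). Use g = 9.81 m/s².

Fr₁ = 1.18; undular jump

q = Q/b = 27.8/10.7 = 2.60 m²/s; V₁ = q/y₁ = 3.28 m/s. Fr₁ = V₁/√(g·y₁) = 1.18.
Fr₁ = 1.18 lies in the undular range.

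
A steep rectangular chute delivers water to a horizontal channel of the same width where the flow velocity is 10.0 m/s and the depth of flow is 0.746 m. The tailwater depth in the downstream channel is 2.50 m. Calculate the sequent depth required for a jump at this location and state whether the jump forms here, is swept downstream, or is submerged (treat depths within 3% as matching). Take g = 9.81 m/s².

Fr₁ = V₁/√(g·y₁) = 10.0/√(9.81×0.746) = 3.70.
Conjugate-depth relation: y₂/y₁ = ½[√(1 + 8Fr₁²) − 1] = ½[√110.3 − 1] = 4.75.
y₂ = 4.75 × 0.746 = 3.54 m.
Tailwater y_tw = 2.50 m: y_tw < y₂, so the jump is swept downstream.

y₂ = 3.54 m; the jump is swept downstream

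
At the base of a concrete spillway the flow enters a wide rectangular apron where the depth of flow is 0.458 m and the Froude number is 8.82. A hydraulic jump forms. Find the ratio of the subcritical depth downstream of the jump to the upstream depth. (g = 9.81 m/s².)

Fr₁ = 8.82 (given).
Sequent-depth ratio: y₂/y₁ = ½[√(1 + 8Fr₁²) − 1] = ½[√623.3 − 1] = 12.0.

y₂/y₁ = 12.0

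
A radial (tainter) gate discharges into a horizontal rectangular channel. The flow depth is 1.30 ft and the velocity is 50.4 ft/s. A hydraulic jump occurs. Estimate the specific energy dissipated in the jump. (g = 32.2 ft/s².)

Fr₁ = V₁/√(g·y₁) = 50.4/√(32.2×1.30) = 7.79.
Sequent-depth ratio: y₂/y₁ = ½[√(1 + 8Fr₁²) − 1] = ½[√486.5 − 1] = 10.5.
y₂ = 10.5 × 1.30 = 13.7 ft.
q = V₁·y₁ = 50.4 × 1.30 = 65.5 ft²/s. V₂ = q/y₂ = 65.5/13.7 = 4.79 ft/s. E₁ = y₁ + V₁²/2g = 40.7 ft; E₂ = y₂ + V₂²/2g = 14.0 ft. ΔE = E₁ − E₂ = 26.7 ft.

ΔE = 26.7 ft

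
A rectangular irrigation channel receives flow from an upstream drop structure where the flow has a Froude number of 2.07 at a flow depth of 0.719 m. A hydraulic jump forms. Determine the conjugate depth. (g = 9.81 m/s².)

Fr₁ = 2.07 (given).
Sequent-depth ratio: y₂/y₁ = ½[√(1 + 8Fr₁²) − 1] = ½[√35.28 − 1] = 2.47.
y₂ = 2.47 × 0.719 = 1.78 m.

y₂ = 1.78 m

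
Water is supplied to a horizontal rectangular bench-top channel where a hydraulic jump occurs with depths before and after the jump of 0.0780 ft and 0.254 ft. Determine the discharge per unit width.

For a rectangular channel the momentum equation gives q² = ½·g·y₁·y₂·(y₁ + y₂) = ½×32.2×0.0780×0.254×0.332 = 0.106.
q = √0.106 = 0.325 ft²/s.

q = 0.325 ft²/s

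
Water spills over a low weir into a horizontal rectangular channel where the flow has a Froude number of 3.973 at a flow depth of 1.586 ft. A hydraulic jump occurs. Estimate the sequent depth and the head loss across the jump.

Fr₁ = 3.973 (given).
Bélanger equation: y₂/y₁ = ½[√(1 + 8Fr₁²) − 1] = ½[√127.28 − 1] = 5.141.
y₂ = 5.141 × 1.586 = 8.153 ft.
Head loss: ΔE = (y₂ − y₁)³/(4y₁y₂) = (8.153 − 1.586)³/(4×1.586×8.153) = 283.3/51.73 = 5.476 ft.

y₂ = 8.153 ft; ΔE = 5.476 ft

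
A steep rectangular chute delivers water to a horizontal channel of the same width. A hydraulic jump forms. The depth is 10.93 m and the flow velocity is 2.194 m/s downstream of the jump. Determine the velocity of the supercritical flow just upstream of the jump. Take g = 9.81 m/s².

Fr₂ = V₂/√(g·y₂) = 2.194/√(9.81×10.93) = 0.2119.
Applying the sequent-depth relation in reverse, y₁/y₂ = ½[√(1 + 8Fr₂²) − 1] = ½[√1.3591 − 1] = 0.08291.
y₁ = 0.08291 × 10.93 = 0.9062 m.
V₁ = q/y₁ = 23.98/0.9062 = 26.46 m/s.

V₁ = 26.46 m/s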